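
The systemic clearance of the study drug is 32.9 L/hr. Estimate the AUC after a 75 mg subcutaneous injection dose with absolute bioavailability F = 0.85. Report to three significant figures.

AUC = 1.94 mg/L·hr

AUC_0→∞ = F × Dose / CL
        = 0.85 × 75 / 32.9 = 1.93769 mg/L·hr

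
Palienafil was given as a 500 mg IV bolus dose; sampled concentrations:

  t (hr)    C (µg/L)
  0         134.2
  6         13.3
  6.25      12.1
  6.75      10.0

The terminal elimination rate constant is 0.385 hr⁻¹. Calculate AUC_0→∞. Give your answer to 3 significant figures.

AUC = 477 µg/L·hr

Trapezoidal AUC_0→6.75:
  [0→6]: (134.2+13.3)/2 × 6 = 442.5
  [6→6.25]: (13.3+12.1)/2 × 0.25 = 3.175
  [6.25→6.75]: (12.1+10.0)/2 × 0.5 = 5.525
  Sum = 451.2 µg/L·hr
Extrapolated tail: C_last / k_e = 10.0 / 0.385 = 25.974
AUC_0→∞ = 451.2 + 25.974 = 477.174 µg/L·hr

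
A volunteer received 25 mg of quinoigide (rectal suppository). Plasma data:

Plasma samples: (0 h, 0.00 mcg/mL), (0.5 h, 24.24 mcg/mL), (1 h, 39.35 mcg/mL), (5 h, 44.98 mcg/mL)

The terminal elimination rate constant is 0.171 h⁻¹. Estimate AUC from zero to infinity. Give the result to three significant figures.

Trapezoidal AUC_0→5:
  [0→0.5]: (0.00+24.24)/2 × 0.5 = 6.06
  [0.5→1]: (24.24+39.35)/2 × 0.5 = 15.8975
  [1→5]: (39.35+44.98)/2 × 4 = 168.66
  Sum = 190.6175 mcg/mL·h
Extrapolated tail: C_last / k_e = 44.98 / 0.171 = 263.041
AUC_0→∞ = 190.6175 + 263.041 = 453.6585 mcg/mL·h

AUC = 454 mcg/mL·h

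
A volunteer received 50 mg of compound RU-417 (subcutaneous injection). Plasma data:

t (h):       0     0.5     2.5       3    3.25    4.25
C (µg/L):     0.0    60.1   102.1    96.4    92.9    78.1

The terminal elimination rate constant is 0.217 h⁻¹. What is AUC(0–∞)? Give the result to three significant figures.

AUC = 696 µg/L·h

Trapezoidal AUC_0→4.25:
  [0→0.5]: (0.0+60.1)/2 × 0.5 = 15.025
  [0.5→2.5]: (60.1+102.1)/2 × 2 = 162.2
  [2.5→3]: (102.1+96.4)/2 × 0.5 = 49.625
  [3→3.25]: (96.4+92.9)/2 × 0.25 = 23.6625
  [3.25→4.25]: (92.9+78.1)/2 × 1 = 85.5
  Sum = 336.0125 µg/L·h
Extrapolated tail: C_last / k_e = 78.1 / 0.217 = 359.908
AUC_0→∞ = 336.0125 + 359.908 = 695.9205 µg/L·h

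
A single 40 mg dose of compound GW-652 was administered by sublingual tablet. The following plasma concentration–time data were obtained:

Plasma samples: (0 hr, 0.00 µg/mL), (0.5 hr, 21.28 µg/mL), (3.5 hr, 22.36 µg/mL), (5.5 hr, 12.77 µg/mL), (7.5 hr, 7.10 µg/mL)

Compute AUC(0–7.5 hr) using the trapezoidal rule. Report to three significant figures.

AUC = 126 µg/mL·hr

Trapezoidal AUC_0→7.5:
  [0→0.5]: (0.00+21.28)/2 × 0.5 = 5.32
  [0.5→3.5]: (21.28+22.36)/2 × 3 = 65.46
  [3.5→5.5]: (22.36+12.77)/2 × 2 = 35.13
  [5.5→7.5]: (12.77+7.10)/2 × 2 = 19.87
  Sum = 125.78 µg/mL·hr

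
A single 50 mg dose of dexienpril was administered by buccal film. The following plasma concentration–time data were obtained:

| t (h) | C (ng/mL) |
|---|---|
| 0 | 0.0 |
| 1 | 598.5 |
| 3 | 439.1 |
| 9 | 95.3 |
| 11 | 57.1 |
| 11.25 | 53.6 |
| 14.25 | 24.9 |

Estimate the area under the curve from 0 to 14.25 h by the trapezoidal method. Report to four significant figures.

AUC = 3224 ng/mL·h

Trapezoidal AUC_0→14.25:
  [0→1]: (0.0+598.5)/2 × 1 = 299.25
  [1→3]: (598.5+439.1)/2 × 2 = 1037.6
  [3→9]: (439.1+95.3)/2 × 6 = 1603.2
  [9→11]: (95.3+57.1)/2 × 2 = 152.4
  [11→11.25]: (57.1+53.6)/2 × 0.25 = 13.8375
  [11.25→14.25]: (53.6+24.9)/2 × 3 = 117.75
  Sum = 3224.0375 ng/mL·h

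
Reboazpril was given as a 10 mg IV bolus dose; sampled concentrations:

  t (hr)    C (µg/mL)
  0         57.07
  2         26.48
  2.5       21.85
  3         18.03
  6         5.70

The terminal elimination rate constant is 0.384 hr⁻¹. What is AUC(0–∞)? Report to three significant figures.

AUC = 156 µg/mL·hr

Trapezoidal AUC_0→6:
  [0→2]: (57.07+26.48)/2 × 2 = 83.55
  [2→2.5]: (26.48+21.85)/2 × 0.5 = 12.0825
  [2.5→3]: (21.85+18.03)/2 × 0.5 = 9.97
  [3→6]: (18.03+5.70)/2 × 3 = 35.595
  Sum = 141.1975 µg/mL·hr
Extrapolated tail: C_last / k_e = 5.70 / 0.384 = 14.844
AUC_0→∞ = 141.1975 + 14.844 = 156.0415 µg/mL·hr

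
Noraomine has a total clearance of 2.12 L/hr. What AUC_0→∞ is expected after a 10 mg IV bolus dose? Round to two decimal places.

AUC_0→∞ = Dose_iv / CL
        = 10 / 2.12 = 4.71698 mg/L·hr

AUC = 4.72 mg/L·hr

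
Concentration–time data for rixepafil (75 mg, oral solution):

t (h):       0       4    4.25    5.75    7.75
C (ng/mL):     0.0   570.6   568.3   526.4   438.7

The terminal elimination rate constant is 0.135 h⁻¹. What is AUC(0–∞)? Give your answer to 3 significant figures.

AUC = 6320 ng/mL·h

Trapezoidal AUC_0→7.75:
  [0→4]: (0.0+570.6)/2 × 4 = 1141.2
  [4→4.25]: (570.6+568.3)/2 × 0.25 = 142.3625
  [4.25→5.75]: (568.3+526.4)/2 × 1.5 = 821.025
  [5.75→7.75]: (526.4+438.7)/2 × 2 = 965.1
  Sum = 3069.6875 ng/mL·h
Extrapolated tail: C_last / k_e = 438.7 / 0.135 = 3249.630
AUC_0→∞ = 3069.6875 + 3249.630 = 6319.3175 ng/mL·h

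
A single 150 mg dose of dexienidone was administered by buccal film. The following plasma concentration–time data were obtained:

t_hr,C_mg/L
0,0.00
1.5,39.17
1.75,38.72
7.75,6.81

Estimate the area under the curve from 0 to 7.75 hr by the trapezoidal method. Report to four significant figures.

Trapezoidal AUC_0→7.75:
  [0→1.5]: (0.00+39.17)/2 × 1.5 = 29.3775
  [1.5→1.75]: (39.17+38.72)/2 × 0.25 = 9.73625
  [1.75→7.75]: (38.72+6.81)/2 × 6 = 136.59
  Sum = 175.70375 mg/L·hr

AUC = 175.7 mg/L·hr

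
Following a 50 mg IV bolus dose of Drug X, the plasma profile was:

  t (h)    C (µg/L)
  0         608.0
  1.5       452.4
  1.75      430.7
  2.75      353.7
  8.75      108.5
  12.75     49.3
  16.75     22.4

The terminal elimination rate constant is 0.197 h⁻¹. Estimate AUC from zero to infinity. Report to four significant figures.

Trapezoidal AUC_0→16.75:
  [0→1.5]: (608.0+452.4)/2 × 1.5 = 795.3
  [1.5→1.75]: (452.4+430.7)/2 × 0.25 = 110.3875
  [1.75→2.75]: (430.7+353.7)/2 × 1 = 392.2
  [2.75→8.75]: (353.7+108.5)/2 × 6 = 1386.6
  [8.75→12.75]: (108.5+49.3)/2 × 4 = 315.6
  [12.75→16.75]: (49.3+22.4)/2 × 4 = 143.4
  Sum = 3143.4875 µg/L·h
Extrapolated tail: C_last / k_e = 22.4 / 0.197 = 113.706
AUC_0→∞ = 3143.4875 + 113.706 = 3257.1935 µg/L·h

AUC = 3257 µg/L·h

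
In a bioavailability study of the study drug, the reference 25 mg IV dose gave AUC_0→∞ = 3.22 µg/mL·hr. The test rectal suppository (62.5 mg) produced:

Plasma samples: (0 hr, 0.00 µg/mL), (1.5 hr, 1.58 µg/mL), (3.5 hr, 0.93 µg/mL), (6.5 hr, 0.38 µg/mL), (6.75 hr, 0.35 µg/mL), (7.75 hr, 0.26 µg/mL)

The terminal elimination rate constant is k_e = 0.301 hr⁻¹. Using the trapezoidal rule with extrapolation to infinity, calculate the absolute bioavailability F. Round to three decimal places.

F = 0.860

Trapezoidal AUC_0→7.75 (rectal suppository):
  [0→1.5]: (0.00+1.58)/2 × 1.5 = 1.185
  [1.5→3.5]: (1.58+0.93)/2 × 2 = 2.51
  [3.5→6.5]: (0.93+0.38)/2 × 3 = 1.965
  [6.5→6.75]: (0.38+0.35)/2 × 0.25 = 0.09125
  [6.75→7.75]: (0.35+0.26)/2 × 1 = 0.305
  Sum = 6.05625 µg/mL·hr
Tail: C_last/k_e = 0.26/0.301 = 0.864
AUC_0→∞ (rectal suppository) = 6.05625 + 0.864 = 6.92025 µg/mL·hr
F = (AUC_ev/D_ev)/(AUC_iv/D_iv) = (6.92025/62.5)/(3.22/25) = 0.110724/0.1288 = 0.8597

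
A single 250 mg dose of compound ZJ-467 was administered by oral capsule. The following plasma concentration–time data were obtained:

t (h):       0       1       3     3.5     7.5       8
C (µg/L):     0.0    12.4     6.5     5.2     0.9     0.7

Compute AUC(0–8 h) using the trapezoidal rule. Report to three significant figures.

AUC = 40.6 µg/L·h

Trapezoidal AUC_0→8:
  [0→1]: (0.0+12.4)/2 × 1 = 6.2
  [1→3]: (12.4+6.5)/2 × 2 = 18.9
  [3→3.5]: (6.5+5.2)/2 × 0.5 = 2.925
  [3.5→7.5]: (5.2+0.9)/2 × 4 = 12.2
  [7.5→8]: (0.9+0.7)/2 × 0.5 = 0.4
  Sum = 40.625 µg/L·h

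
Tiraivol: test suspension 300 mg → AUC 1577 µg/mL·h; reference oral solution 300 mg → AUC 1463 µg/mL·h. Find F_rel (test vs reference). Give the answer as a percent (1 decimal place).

F_rel = (AUC_test/D_test) / (AUC_ref/D_ref)
      = (1577/300) / (1463/300)
      = 5.25667 / 4.87667 = 1.0779 = 107.79%

F_rel = 107.8%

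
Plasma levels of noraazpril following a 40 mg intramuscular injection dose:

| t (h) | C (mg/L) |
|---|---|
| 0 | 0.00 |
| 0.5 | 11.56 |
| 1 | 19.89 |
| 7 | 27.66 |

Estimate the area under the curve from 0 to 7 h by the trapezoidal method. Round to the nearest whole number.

AUC = 153 mg/L·h

Trapezoidal AUC_0→7:
  [0→0.5]: (0.00+11.56)/2 × 0.5 = 2.89
  [0.5→1]: (11.56+19.89)/2 × 0.5 = 7.8625
  [1→7]: (19.89+27.66)/2 × 6 = 142.65
  Sum = 153.4025 mg/L·h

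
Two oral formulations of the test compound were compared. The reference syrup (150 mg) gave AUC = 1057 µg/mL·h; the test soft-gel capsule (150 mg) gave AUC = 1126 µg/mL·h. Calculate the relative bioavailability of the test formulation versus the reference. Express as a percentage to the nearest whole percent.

F_rel = (AUC_test/D_test) / (AUC_ref/D_ref)
      = (1126/150) / (1057/150)
      = 7.50667 / 7.04667 = 1.0653 = 106.53%

F_rel = 107%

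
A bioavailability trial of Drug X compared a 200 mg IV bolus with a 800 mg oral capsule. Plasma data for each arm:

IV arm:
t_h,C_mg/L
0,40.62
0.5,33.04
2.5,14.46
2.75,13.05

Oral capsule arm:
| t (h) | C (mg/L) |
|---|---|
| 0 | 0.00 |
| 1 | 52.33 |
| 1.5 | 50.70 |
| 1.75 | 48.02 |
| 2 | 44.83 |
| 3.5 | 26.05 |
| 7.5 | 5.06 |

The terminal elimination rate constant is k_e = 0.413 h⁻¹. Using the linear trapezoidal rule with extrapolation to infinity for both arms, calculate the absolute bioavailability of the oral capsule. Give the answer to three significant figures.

F = 0.504

Trapezoidal AUC_0→2.75 (IV):
  [0→0.5]: (40.62+33.04)/2 × 0.5 = 18.415
  [0.5→2.5]: (33.04+14.46)/2 × 2 = 47.5
  [2.5→2.75]: (14.46+13.05)/2 × 0.25 = 3.43875
  Sum = 69.35375 mg/L·h
IV tail: 13.05/0.413 = 31.598; AUC_iv,0→∞ = 69.35375 + 31.598 = 100.95175 mg/L·h
Trapezoidal AUC_0→7.5 (oral capsule):
  [0→1]: (0.00+52.33)/2 × 1 = 26.165
  [1→1.5]: (52.33+50.70)/2 × 0.5 = 25.7575
  [1.5→1.75]: (50.70+48.02)/2 × 0.25 = 12.34
  [1.75→2]: (48.02+44.83)/2 × 0.25 = 11.60625
  [2→3.5]: (44.83+26.05)/2 × 1.5 = 53.16
  [3.5→7.5]: (26.05+5.06)/2 × 4 = 62.22
  Sum = 191.24875 mg/L·h
oral capsule tail: 5.06/0.413 = 12.252; AUC_ev,0→∞ = 191.24875 + 12.252 = 203.50075 mg/L·h
F = (AUC_ev/D_ev)/(AUC_iv/D_iv) = (203.50075/800)/(100.95175/200) = 0.254376/0.50475875 = 0.5040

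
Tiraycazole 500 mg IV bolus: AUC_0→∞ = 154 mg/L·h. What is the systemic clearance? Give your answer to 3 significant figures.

CL = Dose_iv / AUC_0→∞
   = 500 / 154 = 3.24675 L/h

CL = 3.25 L/h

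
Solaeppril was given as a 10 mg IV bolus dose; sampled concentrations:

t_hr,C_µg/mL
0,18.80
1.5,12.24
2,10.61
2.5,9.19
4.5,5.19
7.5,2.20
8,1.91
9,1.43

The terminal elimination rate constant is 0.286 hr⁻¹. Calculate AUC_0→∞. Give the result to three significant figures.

AUC = 67.1 µg/mL·hr

Trapezoidal AUC_0→9:
  [0→1.5]: (18.80+12.24)/2 × 1.5 = 23.28
  [1.5→2]: (12.24+10.61)/2 × 0.5 = 5.7125
  [2→2.5]: (10.61+9.19)/2 × 0.5 = 4.95
  [2.5→4.5]: (9.19+5.19)/2 × 2 = 14.38
  [4.5→7.5]: (5.19+2.20)/2 × 3 = 11.085
  [7.5→8]: (2.20+1.91)/2 × 0.5 = 1.0275
  [8→9]: (1.91+1.43)/2 × 1 = 1.67
  Sum = 62.105 µg/mL·hr
Extrapolated tail: C_last / k_e = 1.43 / 0.286 = 5.000
AUC_0→∞ = 62.105 + 5.000 = 67.105 µg/mL·hr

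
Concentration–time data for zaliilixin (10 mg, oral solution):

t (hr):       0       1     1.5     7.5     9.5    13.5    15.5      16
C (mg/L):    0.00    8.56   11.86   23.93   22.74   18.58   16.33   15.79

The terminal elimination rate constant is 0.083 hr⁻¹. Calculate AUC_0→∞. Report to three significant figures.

AUC = 479 mg/L·hr

Trapezoidal AUC_0→16:
  [0→1]: (0.00+8.56)/2 × 1 = 4.28
  [1→1.5]: (8.56+11.86)/2 × 0.5 = 5.105
  [1.5→7.5]: (11.86+23.93)/2 × 6 = 107.37
  [7.5→9.5]: (23.93+22.74)/2 × 2 = 46.67
  [9.5→13.5]: (22.74+18.58)/2 × 4 = 82.64
  [13.5→15.5]: (18.58+16.33)/2 × 2 = 34.91
  [15.5→16]: (16.33+15.79)/2 × 0.5 = 8.03
  Sum = 289.005 mg/L·hr
Extrapolated tail: C_last / k_e = 15.79 / 0.083 = 190.241
AUC_0→∞ = 289.005 + 190.241 = 479.246 mg/L·hr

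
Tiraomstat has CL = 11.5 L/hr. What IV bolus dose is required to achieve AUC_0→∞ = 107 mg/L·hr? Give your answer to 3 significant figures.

Dose = 1230 mg

Dose_iv = CL × AUC_0→∞
     = 11.5 × 107 = 1230.5 mg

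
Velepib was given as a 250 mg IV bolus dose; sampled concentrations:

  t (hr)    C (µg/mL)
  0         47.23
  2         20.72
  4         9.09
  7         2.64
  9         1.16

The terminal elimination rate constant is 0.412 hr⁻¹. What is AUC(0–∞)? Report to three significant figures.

Trapezoidal AUC_0→9:
  [0→2]: (47.23+20.72)/2 × 2 = 67.95
  [2→4]: (20.72+9.09)/2 × 2 = 29.81
  [4→7]: (9.09+2.64)/2 × 3 = 17.595
  [7→9]: (2.64+1.16)/2 × 2 = 3.8
  Sum = 119.155 µg/mL·hr
Extrapolated tail: C_last / k_e = 1.16 / 0.412 = 2.816
AUC_0→∞ = 119.155 + 2.816 = 121.971 µg/mL·hr

AUC = 122 µg/mL·hr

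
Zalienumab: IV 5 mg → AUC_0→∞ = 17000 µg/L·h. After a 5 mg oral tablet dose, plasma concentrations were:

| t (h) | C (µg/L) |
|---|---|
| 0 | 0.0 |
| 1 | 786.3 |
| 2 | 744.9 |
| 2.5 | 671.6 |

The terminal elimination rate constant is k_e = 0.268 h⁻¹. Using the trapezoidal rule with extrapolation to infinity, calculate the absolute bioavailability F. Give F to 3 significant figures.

F = 0.236

Trapezoidal AUC_0→2.5 (oral tablet):
  [0→1]: (0.0+786.3)/2 × 1 = 393.15
  [1→2]: (786.3+744.9)/2 × 1 = 765.6
  [2→2.5]: (744.9+671.6)/2 × 0.5 = 354.125
  Sum = 1512.875 µg/L·h
Tail: C_last/k_e = 671.6/0.268 = 2505.970
AUC_0→∞ (oral tablet) = 1512.875 + 2505.970 = 4018.845 µg/L·h
F = (AUC_ev/D_ev)/(AUC_iv/D_iv) = (4018.845/5)/(17000/5) = 803.769/3400 = 0.2364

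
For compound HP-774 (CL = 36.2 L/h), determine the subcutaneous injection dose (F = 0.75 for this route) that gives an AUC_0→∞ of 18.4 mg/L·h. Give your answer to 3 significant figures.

Dose = 888 mg

Dose = CL × AUC_0→∞ / F
     = 36.2 × 18.4 / 0.75 = 888.107 mg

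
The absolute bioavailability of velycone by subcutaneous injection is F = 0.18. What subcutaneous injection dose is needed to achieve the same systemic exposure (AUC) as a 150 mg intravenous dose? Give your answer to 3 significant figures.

For equal systemic exposure: F × D_ev = D_iv
D_ev = D_iv / F = 150 / 0.18 = 833.333 mg

D_subcutaneous = 833 mg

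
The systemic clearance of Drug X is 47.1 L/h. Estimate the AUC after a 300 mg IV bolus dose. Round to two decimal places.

AUC_0→∞ = Dose_iv / CL
        = 300 / 47.1 = 6.36943 mg/L·h

AUC = 6.37 mg/L·h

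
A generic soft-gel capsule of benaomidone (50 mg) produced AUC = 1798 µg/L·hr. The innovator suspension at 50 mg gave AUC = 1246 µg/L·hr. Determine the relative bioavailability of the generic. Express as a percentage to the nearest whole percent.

F_rel = 144%

F_rel = (AUC_test/D_test) / (AUC_ref/D_ref)
      = (1798/50) / (1246/50)
      = 35.96 / 24.92 = 1.4430 = 144.30%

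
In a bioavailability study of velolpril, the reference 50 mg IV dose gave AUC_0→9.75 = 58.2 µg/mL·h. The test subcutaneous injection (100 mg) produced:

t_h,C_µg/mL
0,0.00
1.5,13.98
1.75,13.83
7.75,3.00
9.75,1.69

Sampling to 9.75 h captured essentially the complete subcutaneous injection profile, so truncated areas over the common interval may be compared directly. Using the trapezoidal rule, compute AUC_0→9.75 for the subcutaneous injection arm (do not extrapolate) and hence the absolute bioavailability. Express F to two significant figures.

F = 0.59

Trapezoidal AUC_0→9.75 (subcutaneous injection):
  [0→1.5]: (0.00+13.98)/2 × 1.5 = 10.485
  [1.5→1.75]: (13.98+13.83)/2 × 0.25 = 3.47625
  [1.75→7.75]: (13.83+3.00)/2 × 6 = 50.49
  [7.75→9.75]: (3.00+1.69)/2 × 2 = 4.69
  Sum = 69.14125 µg/mL·h
F = (AUC_ev/D_ev)/(AUC_iv/D_iv) = (69.14125/100)/(58.2/50) = 0.6914125/1.164 = 0.5940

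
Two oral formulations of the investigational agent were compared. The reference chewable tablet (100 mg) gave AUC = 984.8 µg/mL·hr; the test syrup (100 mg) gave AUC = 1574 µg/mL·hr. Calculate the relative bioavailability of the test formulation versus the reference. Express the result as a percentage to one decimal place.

F_rel = (AUC_test/D_test) / (AUC_ref/D_ref)
      = (1574/100) / (984.8/100)
      = 15.74 / 9.848 = 1.5983 = 159.83%

F_rel = 159.8%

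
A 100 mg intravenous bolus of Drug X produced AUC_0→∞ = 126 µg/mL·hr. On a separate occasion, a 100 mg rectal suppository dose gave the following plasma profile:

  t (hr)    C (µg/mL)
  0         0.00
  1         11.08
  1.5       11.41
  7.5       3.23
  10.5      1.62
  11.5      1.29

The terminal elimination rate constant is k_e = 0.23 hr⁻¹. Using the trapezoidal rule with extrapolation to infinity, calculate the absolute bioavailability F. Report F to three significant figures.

F = 0.551

Trapezoidal AUC_0→11.5 (rectal suppository):
  [0→1]: (0.00+11.08)/2 × 1 = 5.54
  [1→1.5]: (11.08+11.41)/2 × 0.5 = 5.6225
  [1.5→7.5]: (11.41+3.23)/2 × 6 = 43.92
  [7.5→10.5]: (3.23+1.62)/2 × 3 = 7.275
  [10.5→11.5]: (1.62+1.29)/2 × 1 = 1.455
  Sum = 63.8125 µg/mL·hr
Tail: C_last/k_e = 1.29/0.23 = 5.609
AUC_0→∞ (rectal suppository) = 63.8125 + 5.609 = 69.4215 µg/mL·hr
F = (AUC_ev/D_ev)/(AUC_iv/D_iv) = (69.4215/100)/(126/100) = 0.694215/1.26 = 0.5510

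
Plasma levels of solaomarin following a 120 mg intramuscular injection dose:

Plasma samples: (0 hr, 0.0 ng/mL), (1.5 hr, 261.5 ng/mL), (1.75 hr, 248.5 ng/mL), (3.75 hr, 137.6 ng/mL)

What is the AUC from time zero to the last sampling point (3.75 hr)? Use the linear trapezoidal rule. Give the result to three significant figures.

Trapezoidal AUC_0→3.75:
  [0→1.5]: (0.0+261.5)/2 × 1.5 = 196.125
  [1.5→1.75]: (261.5+248.5)/2 × 0.25 = 63.75
  [1.75→3.75]: (248.5+137.6)/2 × 2 = 386.1
  Sum = 645.975 ng/mL·hr

AUC = 646 ng/mL·hr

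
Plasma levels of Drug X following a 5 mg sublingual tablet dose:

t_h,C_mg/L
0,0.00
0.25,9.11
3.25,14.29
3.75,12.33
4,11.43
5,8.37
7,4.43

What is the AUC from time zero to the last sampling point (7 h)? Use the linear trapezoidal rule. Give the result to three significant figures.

Trapezoidal AUC_0→7:
  [0→0.25]: (0.00+9.11)/2 × 0.25 = 1.13875
  [0.25→3.25]: (9.11+14.29)/2 × 3 = 35.1
  [3.25→3.75]: (14.29+12.33)/2 × 0.5 = 6.655
  [3.75→4]: (12.33+11.43)/2 × 0.25 = 2.97
  [4→5]: (11.43+8.37)/2 × 1 = 9.9
  [5→7]: (8.37+4.43)/2 × 2 = 12.8
  Sum = 68.56375 mg/L·h

AUC = 68.6 mg/L·h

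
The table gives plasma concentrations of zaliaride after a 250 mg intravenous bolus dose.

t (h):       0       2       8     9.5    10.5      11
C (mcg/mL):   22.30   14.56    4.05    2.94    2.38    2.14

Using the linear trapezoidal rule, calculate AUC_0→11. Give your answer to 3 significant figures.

AUC = 102 mcg/mL·h

Trapezoidal AUC_0→11:
  [0→2]: (22.30+14.56)/2 × 2 = 36.86
  [2→8]: (14.56+4.05)/2 × 6 = 55.83
  [8→9.5]: (4.05+2.94)/2 × 1.5 = 5.2425
  [9.5→10.5]: (2.94+2.38)/2 × 1 = 2.66
  [10.5→11]: (2.38+2.14)/2 × 0.5 = 1.13
  Sum = 101.7225 mcg/mL·h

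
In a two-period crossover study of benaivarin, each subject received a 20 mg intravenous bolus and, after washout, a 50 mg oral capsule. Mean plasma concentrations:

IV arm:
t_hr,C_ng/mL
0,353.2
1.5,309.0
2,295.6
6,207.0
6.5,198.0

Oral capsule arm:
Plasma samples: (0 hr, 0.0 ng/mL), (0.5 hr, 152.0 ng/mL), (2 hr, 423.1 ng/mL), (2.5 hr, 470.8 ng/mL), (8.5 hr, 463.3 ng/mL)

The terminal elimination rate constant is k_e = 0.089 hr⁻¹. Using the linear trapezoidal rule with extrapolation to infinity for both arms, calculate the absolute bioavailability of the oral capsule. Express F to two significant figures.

F = 0.87

Trapezoidal AUC_0→6.5 (IV):
  [0→1.5]: (353.2+309.0)/2 × 1.5 = 496.65
  [1.5→2]: (309.0+295.6)/2 × 0.5 = 151.15
  [2→6]: (295.6+207.0)/2 × 4 = 1005.2
  [6→6.5]: (207.0+198.0)/2 × 0.5 = 101.25
  Sum = 1754.25 ng/mL·hr
IV tail: 198.0/0.089 = 2224.719; AUC_iv,0→∞ = 1754.25 + 2224.719 = 3978.969 ng/mL·hr
Trapezoidal AUC_0→8.5 (oral capsule):
  [0→0.5]: (0.0+152.0)/2 × 0.5 = 38.0
  [0.5→2]: (152.0+423.1)/2 × 1.5 = 431.325
  [2→2.5]: (423.1+470.8)/2 × 0.5 = 223.475
  [2.5→8.5]: (470.8+463.3)/2 × 6 = 2802.3
  Sum = 3495.1 ng/mL·hr
oral capsule tail: 463.3/0.089 = 5205.618; AUC_ev,0→∞ = 3495.1 + 5205.618 = 8700.718 ng/mL·hr
F = (AUC_ev/D_ev)/(AUC_iv/D_iv) = (8700.718/50)/(3978.969/20) = 174.01436/198.94845 = 0.8747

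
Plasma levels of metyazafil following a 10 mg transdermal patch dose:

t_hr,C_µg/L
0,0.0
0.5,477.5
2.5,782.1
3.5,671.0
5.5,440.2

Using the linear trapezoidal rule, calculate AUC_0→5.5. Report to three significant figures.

AUC = 3220 µg/L·hr

Trapezoidal AUC_0→5.5:
  [0→0.5]: (0.0+477.5)/2 × 0.5 = 119.375
  [0.5→2.5]: (477.5+782.1)/2 × 2 = 1259.6
  [2.5→3.5]: (782.1+671.0)/2 × 1 = 726.55
  [3.5→5.5]: (671.0+440.2)/2 × 2 = 1111.2
  Sum = 3216.725 µg/L·hr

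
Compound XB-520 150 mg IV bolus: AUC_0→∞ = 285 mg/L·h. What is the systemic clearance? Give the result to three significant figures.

CL = Dose_iv / AUC_0→∞
   = 150 / 285 = 0.526316 L/h

CL = 0.526 L/h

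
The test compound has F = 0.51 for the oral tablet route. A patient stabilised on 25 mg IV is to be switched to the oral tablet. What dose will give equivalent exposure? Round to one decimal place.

For equal systemic exposure: F × D_ev = D_iv
D_ev = D_iv / F = 25 / 0.51 = 49.0196 mg

D_oral = 49.0 mg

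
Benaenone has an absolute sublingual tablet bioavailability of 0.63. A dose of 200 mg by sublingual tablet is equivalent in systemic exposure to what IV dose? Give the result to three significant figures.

D_iv = 126 mg

Systemic exposure from an extravascular dose = F × D_ev, so the equivalent IV dose is F × D_ev.
D_iv = F × D_ev = 0.63 × 200 = 126 mg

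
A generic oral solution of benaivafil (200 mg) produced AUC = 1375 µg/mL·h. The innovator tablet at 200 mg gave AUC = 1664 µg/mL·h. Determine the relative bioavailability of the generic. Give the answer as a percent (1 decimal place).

F_rel = (AUC_test/D_test) / (AUC_ref/D_ref)
      = (1375/200) / (1664/200)
      = 6.875 / 8.32 = 0.8263 = 82.63%

F_rel = 82.6%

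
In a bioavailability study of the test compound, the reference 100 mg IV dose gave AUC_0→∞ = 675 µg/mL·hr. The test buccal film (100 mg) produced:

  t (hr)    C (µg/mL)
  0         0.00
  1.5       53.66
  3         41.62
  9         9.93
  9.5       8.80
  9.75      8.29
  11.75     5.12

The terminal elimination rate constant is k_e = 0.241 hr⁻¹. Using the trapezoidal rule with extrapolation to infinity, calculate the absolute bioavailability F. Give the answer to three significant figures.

Trapezoidal AUC_0→11.75 (buccal film):
  [0→1.5]: (0.00+53.66)/2 × 1.5 = 40.245
  [1.5→3]: (53.66+41.62)/2 × 1.5 = 71.46
  [3→9]: (41.62+9.93)/2 × 6 = 154.65
  [9→9.5]: (9.93+8.80)/2 × 0.5 = 4.6825
  [9.5→9.75]: (8.80+8.29)/2 × 0.25 = 2.13625
  [9.75→11.75]: (8.29+5.12)/2 × 2 = 13.41
  Sum = 286.58375 µg/mL·hr
Tail: C_last/k_e = 5.12/0.241 = 21.245
AUC_0→∞ (buccal film) = 286.58375 + 21.245 = 307.82875 µg/mL·hr
F = (AUC_ev/D_ev)/(AUC_iv/D_iv) = (307.82875/100)/(675/100) = 3.0782875/6.75 = 0.4560

F = 0.456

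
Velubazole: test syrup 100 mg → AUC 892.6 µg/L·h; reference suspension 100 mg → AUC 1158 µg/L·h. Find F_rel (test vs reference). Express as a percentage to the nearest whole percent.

F_rel = (AUC_test/D_test) / (AUC_ref/D_ref)
      = (892.6/100) / (1158/100)
      = 8.926 / 11.58 = 0.7708 = 77.08%

F_rel = 77%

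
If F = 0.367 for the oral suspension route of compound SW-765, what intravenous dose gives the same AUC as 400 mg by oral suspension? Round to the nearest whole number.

D_iv = 147 mg

Systemic exposure from an extravascular dose = F × D_ev, so the equivalent IV dose is F × D_ev.
D_iv = F × D_ev = 0.367 × 400 = 146.8 mg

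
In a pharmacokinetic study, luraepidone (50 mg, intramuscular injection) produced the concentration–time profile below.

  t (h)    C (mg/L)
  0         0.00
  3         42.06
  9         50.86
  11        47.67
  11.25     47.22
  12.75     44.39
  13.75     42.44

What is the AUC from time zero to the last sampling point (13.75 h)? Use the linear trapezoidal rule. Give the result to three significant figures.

AUC = 564 mg/L·h

Trapezoidal AUC_0→13.75:
  [0→3]: (0.00+42.06)/2 × 3 = 63.09
  [3→9]: (42.06+50.86)/2 × 6 = 278.76
  [9→11]: (50.86+47.67)/2 × 2 = 98.53
  [11→11.25]: (47.67+47.22)/2 × 0.25 = 11.86125
  [11.25→12.75]: (47.22+44.39)/2 × 1.5 = 68.7075
  [12.75→13.75]: (44.39+42.44)/2 × 1 = 43.415
  Sum = 564.36375 mg/L·h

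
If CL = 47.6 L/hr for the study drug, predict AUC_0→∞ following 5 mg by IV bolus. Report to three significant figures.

AUC = 0.105 mg/L·hr

AUC_0→∞ = Dose_iv / CL
        = 5 / 47.6 = 0.105042 mg/L·hr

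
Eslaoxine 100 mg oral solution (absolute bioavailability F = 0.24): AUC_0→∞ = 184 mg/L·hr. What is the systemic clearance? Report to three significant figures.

CL = F × Dose / AUC_0→∞
   = 0.24 × 100 / 184 = 0.130435 L/hr

CL = 0.130 L/hr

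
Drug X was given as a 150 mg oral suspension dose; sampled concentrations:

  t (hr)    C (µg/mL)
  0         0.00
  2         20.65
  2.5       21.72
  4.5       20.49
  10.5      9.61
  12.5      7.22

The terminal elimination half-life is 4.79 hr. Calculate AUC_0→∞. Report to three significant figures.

Trapezoidal AUC_0→12.5:
  [0→2]: (0.00+20.65)/2 × 2 = 20.65
  [2→2.5]: (20.65+21.72)/2 × 0.5 = 10.5925
  [2.5→4.5]: (21.72+20.49)/2 × 2 = 42.21
  [4.5→10.5]: (20.49+9.61)/2 × 6 = 90.3
  [10.5→12.5]: (9.61+7.22)/2 × 2 = 16.83
  Sum = 180.5825 µg/mL·hr
k_e = ln2 / t½ = 0.693147 / 4.79 = 0.1447 hr^-1
Extrapolated tail: C_last / k_e = 7.22 / 0.1447 = 49.896
AUC_0→∞ = 180.5825 + 49.896 = 230.4785 µg/mL·hr

AUC = 230 µg/mL·hr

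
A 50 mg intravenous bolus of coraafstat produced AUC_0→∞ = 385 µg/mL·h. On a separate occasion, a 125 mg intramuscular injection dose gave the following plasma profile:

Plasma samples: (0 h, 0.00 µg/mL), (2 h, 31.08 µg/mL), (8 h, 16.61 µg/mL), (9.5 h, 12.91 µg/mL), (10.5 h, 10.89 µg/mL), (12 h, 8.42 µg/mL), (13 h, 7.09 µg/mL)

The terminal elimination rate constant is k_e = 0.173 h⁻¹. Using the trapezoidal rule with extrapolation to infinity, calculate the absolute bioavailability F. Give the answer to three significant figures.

Trapezoidal AUC_0→13 (intramuscular injection):
  [0→2]: (0.00+31.08)/2 × 2 = 31.08
  [2→8]: (31.08+16.61)/2 × 6 = 143.07
  [8→9.5]: (16.61+12.91)/2 × 1.5 = 22.14
  [9.5→10.5]: (12.91+10.89)/2 × 1 = 11.9
  [10.5→12]: (10.89+8.42)/2 × 1.5 = 14.4825
  [12→13]: (8.42+7.09)/2 × 1 = 7.755
  Sum = 230.4275 µg/mL·h
Tail: C_last/k_e = 7.09/0.173 = 40.983
AUC_0→∞ (intramuscular injection) = 230.4275 + 40.983 = 271.4105 µg/mL·h
F = (AUC_ev/D_ev)/(AUC_iv/D_iv) = (271.4105/125)/(385/50) = 2.171284/7.7 = 0.2820

F = 0.282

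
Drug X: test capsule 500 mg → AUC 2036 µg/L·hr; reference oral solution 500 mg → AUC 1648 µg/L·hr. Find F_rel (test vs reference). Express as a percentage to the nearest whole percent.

F_rel = (AUC_test/D_test) / (AUC_ref/D_ref)
      = (2036/500) / (1648/500)
      = 4.072 / 3.296 = 1.2354 = 123.54%

F_rel = 124%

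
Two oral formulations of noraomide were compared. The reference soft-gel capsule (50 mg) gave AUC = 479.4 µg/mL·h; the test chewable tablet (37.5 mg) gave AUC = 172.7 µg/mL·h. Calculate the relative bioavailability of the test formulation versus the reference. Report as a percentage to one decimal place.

F_rel = 48.0%

F_rel = (AUC_test/D_test) / (AUC_ref/D_ref)
      = (172.7/37.5) / (479.4/50)
      = 4.60533 / 9.588 = 0.4803 = 48.03%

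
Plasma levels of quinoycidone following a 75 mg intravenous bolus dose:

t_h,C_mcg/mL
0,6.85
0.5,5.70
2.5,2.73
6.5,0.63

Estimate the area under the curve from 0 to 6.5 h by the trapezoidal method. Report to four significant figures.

AUC = 18.29 mcg/mL·h

Trapezoidal AUC_0→6.5:
  [0→0.5]: (6.85+5.70)/2 × 0.5 = 3.1375
  [0.5→2.5]: (5.70+2.73)/2 × 2 = 8.43
  [2.5→6.5]: (2.73+0.63)/2 × 4 = 6.72
  Sum = 18.2875 mcg/mL·h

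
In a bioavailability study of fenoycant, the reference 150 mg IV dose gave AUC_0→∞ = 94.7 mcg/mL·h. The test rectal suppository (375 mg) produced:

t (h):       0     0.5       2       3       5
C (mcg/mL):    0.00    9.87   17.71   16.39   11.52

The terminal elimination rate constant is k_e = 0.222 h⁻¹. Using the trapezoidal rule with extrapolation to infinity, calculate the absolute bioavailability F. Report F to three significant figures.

F = 0.507

Trapezoidal AUC_0→5 (rectal suppository):
  [0→0.5]: (0.00+9.87)/2 × 0.5 = 2.4675
  [0.5→2]: (9.87+17.71)/2 × 1.5 = 20.685
  [2→3]: (17.71+16.39)/2 × 1 = 17.05
  [3→5]: (16.39+11.52)/2 × 2 = 27.91
  Sum = 68.1125 mcg/mL·h
Tail: C_last/k_e = 11.52/0.222 = 51.892
AUC_0→∞ (rectal suppository) = 68.1125 + 51.892 = 120.0045 mcg/mL·h
F = (AUC_ev/D_ev)/(AUC_iv/D_iv) = (120.0045/375)/(94.7/150) = 0.320012/0.631333 = 0.5069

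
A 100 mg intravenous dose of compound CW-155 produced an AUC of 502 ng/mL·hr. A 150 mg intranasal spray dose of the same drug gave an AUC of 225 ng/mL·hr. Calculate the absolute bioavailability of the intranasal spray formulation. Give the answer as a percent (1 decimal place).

F = (AUC_ev / D_ev) / (AUC_iv / D_iv)
  = (225/150) / (502/100)
  = 1.5 / 5.02 = 0.2988
  = 29.88%

F = 29.9%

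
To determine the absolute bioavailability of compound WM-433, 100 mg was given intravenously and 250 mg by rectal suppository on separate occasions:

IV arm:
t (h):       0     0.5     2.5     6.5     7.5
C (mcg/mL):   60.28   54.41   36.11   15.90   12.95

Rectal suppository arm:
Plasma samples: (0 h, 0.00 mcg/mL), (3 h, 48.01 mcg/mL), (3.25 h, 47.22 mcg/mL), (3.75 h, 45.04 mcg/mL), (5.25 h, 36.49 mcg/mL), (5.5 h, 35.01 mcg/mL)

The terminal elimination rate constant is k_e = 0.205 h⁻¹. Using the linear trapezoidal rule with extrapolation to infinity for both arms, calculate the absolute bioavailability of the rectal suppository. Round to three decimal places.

F = 0.463

Trapezoidal AUC_0→7.5 (IV):
  [0→0.5]: (60.28+54.41)/2 × 0.5 = 28.6725
  [0.5→2.5]: (54.41+36.11)/2 × 2 = 90.52
  [2.5→6.5]: (36.11+15.90)/2 × 4 = 104.02
  [6.5→7.5]: (15.90+12.95)/2 × 1 = 14.425
  Sum = 237.6375 mcg/mL·h
IV tail: 12.95/0.205 = 63.171; AUC_iv,0→∞ = 237.6375 + 63.171 = 300.8085 mcg/mL·h
Trapezoidal AUC_0→5.5 (rectal suppository):
  [0→3]: (0.00+48.01)/2 × 3 = 72.015
  [3→3.25]: (48.01+47.22)/2 × 0.25 = 11.90375
  [3.25→3.75]: (47.22+45.04)/2 × 0.5 = 23.065
  [3.75→5.25]: (45.04+36.49)/2 × 1.5 = 61.1475
  [5.25→5.5]: (36.49+35.01)/2 × 0.25 = 8.9375
  Sum = 177.06875 mcg/mL·h
rectal suppository tail: 35.01/0.205 = 170.780; AUC_ev,0→∞ = 177.06875 + 170.780 = 347.84875 mcg/mL·h
F = (AUC_ev/D_ev)/(AUC_iv/D_iv) = (347.84875/250)/(300.8085/100) = 1.391395/3.008085 = 0.4626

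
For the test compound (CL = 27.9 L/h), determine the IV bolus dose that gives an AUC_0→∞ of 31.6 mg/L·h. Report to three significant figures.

Dose = 882 mg

Dose_iv = CL × AUC_0→∞
     = 27.9 × 31.6 = 881.64 mg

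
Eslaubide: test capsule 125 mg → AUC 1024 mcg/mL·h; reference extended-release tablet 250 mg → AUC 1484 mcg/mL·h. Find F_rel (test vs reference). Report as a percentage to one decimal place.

F_rel = (AUC_test/D_test) / (AUC_ref/D_ref)
      = (1024/125) / (1484/250)
      = 8.192 / 5.936 = 1.3801 = 138.01%

F_rel = 138.0%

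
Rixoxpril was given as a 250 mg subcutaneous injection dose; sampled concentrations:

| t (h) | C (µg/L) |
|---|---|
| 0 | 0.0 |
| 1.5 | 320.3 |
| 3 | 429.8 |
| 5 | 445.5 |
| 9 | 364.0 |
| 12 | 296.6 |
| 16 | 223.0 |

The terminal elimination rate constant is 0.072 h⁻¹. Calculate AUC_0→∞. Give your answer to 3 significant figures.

AUC = 8420 µg/L·h

Trapezoidal AUC_0→16:
  [0→1.5]: (0.0+320.3)/2 × 1.5 = 240.225
  [1.5→3]: (320.3+429.8)/2 × 1.5 = 562.575
  [3→5]: (429.8+445.5)/2 × 2 = 875.3
  [5→9]: (445.5+364.0)/2 × 4 = 1619.0
  [9→12]: (364.0+296.6)/2 × 3 = 990.9
  [12→16]: (296.6+223.0)/2 × 4 = 1039.2
  Sum = 5327.2 µg/L·h
Extrapolated tail: C_last / k_e = 223.0 / 0.072 = 3097.222
AUC_0→∞ = 5327.2 + 3097.222 = 8424.422 µg/L·h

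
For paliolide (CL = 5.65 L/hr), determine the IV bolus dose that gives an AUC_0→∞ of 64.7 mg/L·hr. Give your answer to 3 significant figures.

Dose_iv = CL × AUC_0→∞
     = 5.65 × 64.7 = 365.555 mg

Dose = 366 mg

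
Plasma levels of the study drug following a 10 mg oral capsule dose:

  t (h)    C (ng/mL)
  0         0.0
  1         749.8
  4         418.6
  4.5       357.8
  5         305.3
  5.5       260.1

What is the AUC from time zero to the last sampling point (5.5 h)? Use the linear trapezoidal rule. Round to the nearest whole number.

AUC = 2629 ng/mL·h

Trapezoidal AUC_0→5.5:
  [0→1]: (0.0+749.8)/2 × 1 = 374.9
  [1→4]: (749.8+418.6)/2 × 3 = 1752.6
  [4→4.5]: (418.6+357.8)/2 × 0.5 = 194.1
  [4.5→5]: (357.8+305.3)/2 × 0.5 = 165.775
  [5→5.5]: (305.3+260.1)/2 × 0.5 = 141.35
  Sum = 2628.725 ng/mL·h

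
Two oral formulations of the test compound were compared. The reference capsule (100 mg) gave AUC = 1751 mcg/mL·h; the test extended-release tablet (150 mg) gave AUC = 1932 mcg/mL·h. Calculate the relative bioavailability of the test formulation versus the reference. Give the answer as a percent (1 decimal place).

F_rel = 73.6%

F_rel = (AUC_test/D_test) / (AUC_ref/D_ref)
      = (1932/150) / (1751/100)
      = 12.88 / 17.51 = 0.7356 = 73.56%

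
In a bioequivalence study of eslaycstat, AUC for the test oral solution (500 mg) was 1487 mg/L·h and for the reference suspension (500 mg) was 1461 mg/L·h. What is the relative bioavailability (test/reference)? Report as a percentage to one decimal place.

F_rel = 101.8%

F_rel = (AUC_test/D_test) / (AUC_ref/D_ref)
      = (1487/500) / (1461/500)
      = 2.974 / 2.922 = 1.0178 = 101.78%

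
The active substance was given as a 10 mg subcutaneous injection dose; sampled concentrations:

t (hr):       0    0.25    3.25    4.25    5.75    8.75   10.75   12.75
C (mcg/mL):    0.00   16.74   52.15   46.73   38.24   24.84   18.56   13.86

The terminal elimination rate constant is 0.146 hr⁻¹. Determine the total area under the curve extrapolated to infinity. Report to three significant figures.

AUC = 484 mcg/mL·hr

Trapezoidal AUC_0→12.75:
  [0→0.25]: (0.00+16.74)/2 × 0.25 = 2.0925
  [0.25→3.25]: (16.74+52.15)/2 × 3 = 103.335
  [3.25→4.25]: (52.15+46.73)/2 × 1 = 49.44
  [4.25→5.75]: (46.73+38.24)/2 × 1.5 = 63.7275
  [5.75→8.75]: (38.24+24.84)/2 × 3 = 94.62
  [8.75→10.75]: (24.84+18.56)/2 × 2 = 43.4
  [10.75→12.75]: (18.56+13.86)/2 × 2 = 32.42
  Sum = 389.035 mcg/mL·hr
Extrapolated tail: C_last / k_e = 13.86 / 0.146 = 94.932
AUC_0→∞ = 389.035 + 94.932 = 483.967 mcg/mL·hr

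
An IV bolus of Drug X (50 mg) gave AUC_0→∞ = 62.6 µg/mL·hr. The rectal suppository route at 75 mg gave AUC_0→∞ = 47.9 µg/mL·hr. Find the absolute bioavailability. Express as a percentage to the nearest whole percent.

F = (AUC_ev / D_ev) / (AUC_iv / D_iv)
  = (47.9/75) / (62.6/50)
  = 0.638667 / 1.252 = 0.5101
  = 51.01%

F = 51%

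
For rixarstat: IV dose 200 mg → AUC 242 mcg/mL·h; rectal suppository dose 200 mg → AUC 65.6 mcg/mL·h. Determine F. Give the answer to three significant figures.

F = 0.271

F = (AUC_ev / D_ev) / (AUC_iv / D_iv)
  = (65.6/200) / (242/200)
  = 0.328 / 1.21 = 0.2711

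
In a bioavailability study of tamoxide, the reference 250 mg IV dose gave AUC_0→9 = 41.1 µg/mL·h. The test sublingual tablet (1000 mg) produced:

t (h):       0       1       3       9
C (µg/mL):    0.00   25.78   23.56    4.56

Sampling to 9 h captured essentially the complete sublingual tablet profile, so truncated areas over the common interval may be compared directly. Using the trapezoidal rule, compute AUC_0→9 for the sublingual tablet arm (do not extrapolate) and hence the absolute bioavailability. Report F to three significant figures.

F = 0.892

Trapezoidal AUC_0→9 (sublingual tablet):
  [0→1]: (0.00+25.78)/2 × 1 = 12.89
  [1→3]: (25.78+23.56)/2 × 2 = 49.34
  [3→9]: (23.56+4.56)/2 × 6 = 84.36
  Sum = 146.59 µg/mL·h
F = (AUC_ev/D_ev)/(AUC_iv/D_iv) = (146.59/1000)/(41.1/250) = 0.14659/0.1644 = 0.8917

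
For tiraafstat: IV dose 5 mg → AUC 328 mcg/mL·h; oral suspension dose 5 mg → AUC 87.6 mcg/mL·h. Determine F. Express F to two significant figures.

F = (AUC_ev / D_ev) / (AUC_iv / D_iv)
  = (87.6/5) / (328/5)
  = 17.52 / 65.6 = 0.2671

F = 0.27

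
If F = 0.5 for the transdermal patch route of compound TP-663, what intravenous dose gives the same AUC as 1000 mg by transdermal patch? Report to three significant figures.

D_iv = 500 mg

Systemic exposure from an extravascular dose = F × D_ev, so the equivalent IV dose is F × D_ev.
D_iv = F × D_ev = 0.5 × 1000 = 500 mg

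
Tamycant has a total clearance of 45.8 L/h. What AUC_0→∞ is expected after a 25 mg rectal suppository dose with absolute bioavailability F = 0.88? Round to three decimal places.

AUC_0→∞ = F × Dose / CL
        = 0.88 × 25 / 45.8 = 0.480349 mg/L·h

AUC = 0.480 mg/L·h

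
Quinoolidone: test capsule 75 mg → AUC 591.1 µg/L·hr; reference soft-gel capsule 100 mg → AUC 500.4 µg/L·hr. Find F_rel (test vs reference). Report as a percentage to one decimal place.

F_rel = 157.5%

F_rel = (AUC_test/D_test) / (AUC_ref/D_ref)
      = (591.1/75) / (500.4/100)
      = 7.88133 / 5.004 = 1.5750 = 157.50%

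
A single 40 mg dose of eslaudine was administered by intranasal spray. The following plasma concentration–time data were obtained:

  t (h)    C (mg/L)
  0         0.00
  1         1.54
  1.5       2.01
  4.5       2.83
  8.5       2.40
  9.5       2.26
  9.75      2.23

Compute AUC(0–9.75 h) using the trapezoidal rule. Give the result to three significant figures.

AUC = 22.3 mg/L·h

Trapezoidal AUC_0→9.75:
  [0→1]: (0.00+1.54)/2 × 1 = 0.77
  [1→1.5]: (1.54+2.01)/2 × 0.5 = 0.8875
  [1.5→4.5]: (2.01+2.83)/2 × 3 = 7.26
  [4.5→8.5]: (2.83+2.40)/2 × 4 = 10.46
  [8.5→9.5]: (2.40+2.26)/2 × 1 = 2.33
  [9.5→9.75]: (2.26+2.23)/2 × 0.25 = 0.56125
  Sum = 22.26875 mg/L·h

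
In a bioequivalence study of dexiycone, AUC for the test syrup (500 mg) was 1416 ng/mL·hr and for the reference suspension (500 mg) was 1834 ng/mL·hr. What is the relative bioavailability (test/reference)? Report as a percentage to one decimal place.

F_rel = 77.2%

F_rel = (AUC_test/D_test) / (AUC_ref/D_ref)
      = (1416/500) / (1834/500)
      = 2.832 / 3.668 = 0.7721 = 77.21%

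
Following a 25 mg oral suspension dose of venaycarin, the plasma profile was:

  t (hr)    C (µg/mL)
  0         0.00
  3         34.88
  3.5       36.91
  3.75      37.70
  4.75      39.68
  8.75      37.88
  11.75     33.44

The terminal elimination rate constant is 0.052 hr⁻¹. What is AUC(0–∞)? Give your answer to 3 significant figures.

AUC = 1020 µg/mL·hr

Trapezoidal AUC_0→11.75:
  [0→3]: (0.00+34.88)/2 × 3 = 52.32
  [3→3.5]: (34.88+36.91)/2 × 0.5 = 17.9475
  [3.5→3.75]: (36.91+37.70)/2 × 0.25 = 9.32625
  [3.75→4.75]: (37.70+39.68)/2 × 1 = 38.69
  [4.75→8.75]: (39.68+37.88)/2 × 4 = 155.12
  [8.75→11.75]: (37.88+33.44)/2 × 3 = 106.98
  Sum = 380.38375 µg/mL·hr
Extrapolated tail: C_last / k_e = 33.44 / 0.052 = 643.077
AUC_0→∞ = 380.38375 + 643.077 = 1023.46075 µg/mL·hr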